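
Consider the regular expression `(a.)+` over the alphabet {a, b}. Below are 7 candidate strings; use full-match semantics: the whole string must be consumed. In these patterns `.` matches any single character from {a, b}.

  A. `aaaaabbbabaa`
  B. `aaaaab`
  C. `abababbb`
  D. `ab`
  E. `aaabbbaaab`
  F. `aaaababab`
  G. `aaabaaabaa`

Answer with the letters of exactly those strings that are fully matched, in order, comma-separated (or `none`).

A → no match
B → match
C → no match
D → match
E → no match
F → no match
G → match

B, D, G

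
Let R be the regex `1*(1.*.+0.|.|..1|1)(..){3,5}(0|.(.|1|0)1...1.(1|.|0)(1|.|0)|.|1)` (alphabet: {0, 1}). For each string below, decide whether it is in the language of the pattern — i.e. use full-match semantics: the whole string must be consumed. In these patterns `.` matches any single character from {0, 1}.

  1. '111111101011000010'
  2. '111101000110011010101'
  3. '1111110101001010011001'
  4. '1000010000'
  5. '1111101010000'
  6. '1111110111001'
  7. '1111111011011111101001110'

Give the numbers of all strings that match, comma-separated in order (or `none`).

1 → match
2 → match
3 → match
4. '1000010000' → match
5 → match
6 → match
7 → no match

1, 2, 3, 4, 5, 6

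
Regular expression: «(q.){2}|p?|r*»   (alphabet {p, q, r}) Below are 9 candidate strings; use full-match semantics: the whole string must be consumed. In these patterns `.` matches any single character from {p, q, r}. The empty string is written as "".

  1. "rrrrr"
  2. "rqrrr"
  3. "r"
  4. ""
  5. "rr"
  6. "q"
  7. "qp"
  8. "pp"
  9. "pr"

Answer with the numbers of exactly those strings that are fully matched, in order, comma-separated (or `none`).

1 → match
2 → no match
3 → match
4 → match
5 → match
6 → no match
7 → no match
8 → no match
9 → no match

1, 3, 4, 5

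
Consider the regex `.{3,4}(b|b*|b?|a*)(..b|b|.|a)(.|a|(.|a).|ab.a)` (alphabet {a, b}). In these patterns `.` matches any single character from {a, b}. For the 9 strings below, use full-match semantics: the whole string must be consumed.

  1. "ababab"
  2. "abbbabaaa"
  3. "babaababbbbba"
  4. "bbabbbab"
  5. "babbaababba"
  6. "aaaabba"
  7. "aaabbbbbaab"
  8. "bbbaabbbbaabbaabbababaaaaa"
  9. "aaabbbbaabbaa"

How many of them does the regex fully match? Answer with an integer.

5

1 → match
2 → no match
3 → no match
4 → match
5 → match
6 → match
7 → match
8 → no match
9 → no match
Total matched: 5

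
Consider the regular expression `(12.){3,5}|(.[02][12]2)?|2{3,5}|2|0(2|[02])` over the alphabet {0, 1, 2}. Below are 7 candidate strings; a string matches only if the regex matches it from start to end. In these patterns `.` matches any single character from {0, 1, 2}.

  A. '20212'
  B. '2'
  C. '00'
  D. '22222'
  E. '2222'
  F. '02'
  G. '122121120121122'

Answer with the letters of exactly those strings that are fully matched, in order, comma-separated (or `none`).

B, C, D, E, F, G

A → no match
B → match
C → match
D → match
E → match
F → match
G → match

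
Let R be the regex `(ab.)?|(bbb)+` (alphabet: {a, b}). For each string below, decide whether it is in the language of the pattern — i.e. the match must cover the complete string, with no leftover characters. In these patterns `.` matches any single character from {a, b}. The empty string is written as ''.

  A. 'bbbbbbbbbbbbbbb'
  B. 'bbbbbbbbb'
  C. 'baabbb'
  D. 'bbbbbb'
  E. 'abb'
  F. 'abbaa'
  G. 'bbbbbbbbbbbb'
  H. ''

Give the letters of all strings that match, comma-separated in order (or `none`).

A → match
B → match
C → no match
D → match
E → match
F → no match
G → match
H → match

A, B, D, E, G, H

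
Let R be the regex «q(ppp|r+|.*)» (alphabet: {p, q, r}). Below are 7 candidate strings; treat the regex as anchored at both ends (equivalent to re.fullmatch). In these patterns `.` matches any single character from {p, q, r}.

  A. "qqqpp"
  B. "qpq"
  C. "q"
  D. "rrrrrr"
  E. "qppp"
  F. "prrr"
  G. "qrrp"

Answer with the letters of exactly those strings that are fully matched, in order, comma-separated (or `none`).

A, B, C, E, G

A. "qqqpp" → match
B. "qpq" → match
C. "q" → match
D. "rrrrrr" → no match — must start with "q"
E. "qppp" → match
F. "prrr" → no match — must start with "q"
G. "qrrp" → match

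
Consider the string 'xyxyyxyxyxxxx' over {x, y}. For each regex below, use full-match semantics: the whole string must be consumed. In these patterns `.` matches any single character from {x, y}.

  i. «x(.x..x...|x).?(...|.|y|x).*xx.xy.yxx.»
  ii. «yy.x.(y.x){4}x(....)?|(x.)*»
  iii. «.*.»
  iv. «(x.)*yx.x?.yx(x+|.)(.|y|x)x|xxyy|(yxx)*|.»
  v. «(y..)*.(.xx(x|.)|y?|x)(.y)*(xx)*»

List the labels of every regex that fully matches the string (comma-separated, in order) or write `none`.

i → no match
ii → no match
iii → match
iv → match
v → no match

iii, iv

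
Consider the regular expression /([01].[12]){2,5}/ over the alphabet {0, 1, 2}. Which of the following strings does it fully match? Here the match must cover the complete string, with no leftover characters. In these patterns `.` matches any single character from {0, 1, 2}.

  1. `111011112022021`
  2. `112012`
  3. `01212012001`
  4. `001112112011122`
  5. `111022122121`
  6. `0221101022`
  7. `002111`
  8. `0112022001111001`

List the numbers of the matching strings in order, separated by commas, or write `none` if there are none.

1 → match
2 → match
3 → no match
4 → match
5 → match
6 → no match
7 → match
8 → no match

1, 2, 4, 5, 7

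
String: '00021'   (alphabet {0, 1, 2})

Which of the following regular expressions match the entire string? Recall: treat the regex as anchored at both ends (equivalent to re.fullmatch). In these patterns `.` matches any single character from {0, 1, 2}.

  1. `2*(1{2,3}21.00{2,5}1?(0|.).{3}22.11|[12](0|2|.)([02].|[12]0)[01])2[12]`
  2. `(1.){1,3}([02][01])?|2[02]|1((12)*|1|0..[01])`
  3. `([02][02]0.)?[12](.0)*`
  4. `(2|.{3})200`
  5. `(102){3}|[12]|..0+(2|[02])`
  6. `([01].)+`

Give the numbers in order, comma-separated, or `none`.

3

1 → no match
2 → no match
3 → match
4 → no match — must end with '200'
5 → no match
6 → no match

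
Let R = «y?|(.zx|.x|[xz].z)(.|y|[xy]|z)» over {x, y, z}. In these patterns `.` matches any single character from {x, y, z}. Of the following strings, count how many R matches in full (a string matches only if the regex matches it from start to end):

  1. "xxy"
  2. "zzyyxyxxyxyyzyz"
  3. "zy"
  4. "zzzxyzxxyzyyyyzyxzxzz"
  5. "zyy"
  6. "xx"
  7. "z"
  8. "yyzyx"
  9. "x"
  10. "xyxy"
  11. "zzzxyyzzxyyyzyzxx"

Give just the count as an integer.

1 → match
2 → no match
3 → no match
4 → no match
5 → no match
6 → no match
7 → no match
8 → no match
9 → no match
10 → no match
11 → no match
Total matched: 1

1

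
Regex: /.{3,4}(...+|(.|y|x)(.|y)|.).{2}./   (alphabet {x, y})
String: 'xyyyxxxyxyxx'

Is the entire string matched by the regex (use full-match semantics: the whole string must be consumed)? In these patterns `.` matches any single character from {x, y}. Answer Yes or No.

Yes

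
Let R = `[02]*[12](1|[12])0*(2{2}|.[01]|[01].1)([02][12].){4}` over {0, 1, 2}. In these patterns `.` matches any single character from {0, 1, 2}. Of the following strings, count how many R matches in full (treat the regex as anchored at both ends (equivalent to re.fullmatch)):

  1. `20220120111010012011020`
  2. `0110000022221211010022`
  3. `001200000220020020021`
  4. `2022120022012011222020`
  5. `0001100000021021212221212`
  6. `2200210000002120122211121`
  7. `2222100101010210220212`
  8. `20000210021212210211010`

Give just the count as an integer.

1 → match
2 → match
3 → match
4 → match
5 → match
6 → no match
7 → match
8 → match
Total matched: 7

7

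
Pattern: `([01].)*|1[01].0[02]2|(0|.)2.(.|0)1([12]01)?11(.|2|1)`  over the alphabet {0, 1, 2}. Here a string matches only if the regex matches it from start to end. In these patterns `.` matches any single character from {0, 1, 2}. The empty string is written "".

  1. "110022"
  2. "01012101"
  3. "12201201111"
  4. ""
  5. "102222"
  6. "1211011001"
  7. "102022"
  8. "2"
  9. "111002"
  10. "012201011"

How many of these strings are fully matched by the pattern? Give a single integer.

1 → match
2 → no match
3 → match
4 → match
5 → no match
6 → match
7 → match
8 → no match
9 → match
10 → no match
Total matched: 6

6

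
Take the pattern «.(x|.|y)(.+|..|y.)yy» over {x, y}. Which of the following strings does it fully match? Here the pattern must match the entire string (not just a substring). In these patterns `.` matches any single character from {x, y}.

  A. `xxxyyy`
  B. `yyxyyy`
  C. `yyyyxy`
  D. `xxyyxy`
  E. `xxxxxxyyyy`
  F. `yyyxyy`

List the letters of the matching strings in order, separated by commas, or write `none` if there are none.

A. `xxxyyy` → match
B. `yyxyyy` → match
C. `yyyyxy` → no match — must end with `yy`
D. `xxyyxy` → no match — must end with `yy`
E. `xxxxxxyyyy` → match
F. `yyyxyy` → match

A, B, E, F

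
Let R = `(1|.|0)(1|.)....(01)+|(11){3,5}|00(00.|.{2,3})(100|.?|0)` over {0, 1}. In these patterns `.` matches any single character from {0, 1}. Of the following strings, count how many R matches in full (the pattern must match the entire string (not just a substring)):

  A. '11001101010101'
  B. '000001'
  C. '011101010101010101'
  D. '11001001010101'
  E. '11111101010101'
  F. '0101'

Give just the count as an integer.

5

A → match
B → match
C → match
D → match
E → match
F → no match
Total matched: 5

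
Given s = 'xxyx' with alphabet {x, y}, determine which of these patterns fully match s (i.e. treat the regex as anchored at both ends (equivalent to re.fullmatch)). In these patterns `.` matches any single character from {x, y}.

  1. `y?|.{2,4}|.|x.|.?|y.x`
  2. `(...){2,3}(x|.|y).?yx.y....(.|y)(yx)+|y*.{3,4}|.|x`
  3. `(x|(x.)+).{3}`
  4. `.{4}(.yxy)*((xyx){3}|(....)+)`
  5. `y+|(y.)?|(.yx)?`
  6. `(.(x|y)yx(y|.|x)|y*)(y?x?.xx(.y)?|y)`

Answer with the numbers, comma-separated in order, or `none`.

1 → match
2 → match
3 → match
4 → no match
5 → no match
6 → no match

1, 2, 3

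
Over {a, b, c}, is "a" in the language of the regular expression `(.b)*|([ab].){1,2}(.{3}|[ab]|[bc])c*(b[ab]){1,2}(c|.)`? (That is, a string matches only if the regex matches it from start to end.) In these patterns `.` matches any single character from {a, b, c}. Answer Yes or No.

No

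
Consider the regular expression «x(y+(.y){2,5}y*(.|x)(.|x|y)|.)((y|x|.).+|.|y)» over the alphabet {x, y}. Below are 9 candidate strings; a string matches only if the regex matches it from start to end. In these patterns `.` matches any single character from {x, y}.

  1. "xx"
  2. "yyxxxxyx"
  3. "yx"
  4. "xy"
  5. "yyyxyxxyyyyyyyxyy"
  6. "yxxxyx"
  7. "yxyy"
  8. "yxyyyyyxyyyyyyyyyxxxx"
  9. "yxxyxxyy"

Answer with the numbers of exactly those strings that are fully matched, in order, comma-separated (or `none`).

1 → no match
2 → no match — must start with "x"
3 → no match — must start with "x"
4 → no match
5 → no match — must start with "x"
6 → no match — must start with "x"
7 → no match — must start with "x"
8 → no match — must start with "x"
9 → no match — must start with "x"

none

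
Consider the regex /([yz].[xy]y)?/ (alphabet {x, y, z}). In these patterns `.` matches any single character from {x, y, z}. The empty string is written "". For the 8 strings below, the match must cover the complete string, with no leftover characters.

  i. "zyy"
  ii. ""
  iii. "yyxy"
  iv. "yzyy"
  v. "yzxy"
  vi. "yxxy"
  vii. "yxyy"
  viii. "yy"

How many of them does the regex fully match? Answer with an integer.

6

i → no match
ii → match
iii → match
iv → match
v → match
vi → match
vii → match
viii → no match
Total matched: 6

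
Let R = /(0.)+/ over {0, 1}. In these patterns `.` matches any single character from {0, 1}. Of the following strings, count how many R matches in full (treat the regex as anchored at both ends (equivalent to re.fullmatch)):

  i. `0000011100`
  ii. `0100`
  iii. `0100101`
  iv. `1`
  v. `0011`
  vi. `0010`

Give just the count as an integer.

i. `0000011100` → no match
ii. `0100` → match
iii. `0100101` → no match
iv. `1` → no match — must start with `0`
v. `0011` → no match
vi. `0010` → no match
Total matched: 1

1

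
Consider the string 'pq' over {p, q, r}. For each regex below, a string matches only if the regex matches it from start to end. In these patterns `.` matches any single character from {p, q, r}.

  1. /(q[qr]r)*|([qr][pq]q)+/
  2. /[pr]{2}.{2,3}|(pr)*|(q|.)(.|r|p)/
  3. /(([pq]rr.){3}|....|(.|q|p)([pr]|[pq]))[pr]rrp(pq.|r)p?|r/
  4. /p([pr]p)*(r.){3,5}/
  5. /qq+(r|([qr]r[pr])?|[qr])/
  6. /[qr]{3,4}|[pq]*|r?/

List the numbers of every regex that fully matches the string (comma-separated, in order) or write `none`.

1 → no match
2 → match
3 → no match
4 → no match
5 → no match — must start with 'qq'
6 → match

2, 6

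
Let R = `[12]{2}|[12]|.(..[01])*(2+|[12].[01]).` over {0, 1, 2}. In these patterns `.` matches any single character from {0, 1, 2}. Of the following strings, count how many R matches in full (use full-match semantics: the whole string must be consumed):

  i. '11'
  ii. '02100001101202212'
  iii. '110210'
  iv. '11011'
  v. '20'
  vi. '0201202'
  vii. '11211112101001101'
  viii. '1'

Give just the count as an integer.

i → match
ii → match
iii → no match
iv → match
v → no match
vi → no match
vii → match
viii → match
Total matched: 5

5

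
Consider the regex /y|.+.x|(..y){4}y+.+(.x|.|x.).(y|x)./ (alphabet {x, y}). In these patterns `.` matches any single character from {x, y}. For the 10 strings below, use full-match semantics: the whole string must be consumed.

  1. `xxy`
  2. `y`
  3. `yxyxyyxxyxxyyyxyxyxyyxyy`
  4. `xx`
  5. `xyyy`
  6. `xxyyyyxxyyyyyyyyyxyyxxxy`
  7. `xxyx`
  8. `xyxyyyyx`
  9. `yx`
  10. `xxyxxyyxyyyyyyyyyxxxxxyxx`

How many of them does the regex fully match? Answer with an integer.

6

1 → no match
2 → match
3 → match
4 → no match
5 → no match
6 → match
7 → match
8 → match
9 → no match
10 → match
Total matched: 6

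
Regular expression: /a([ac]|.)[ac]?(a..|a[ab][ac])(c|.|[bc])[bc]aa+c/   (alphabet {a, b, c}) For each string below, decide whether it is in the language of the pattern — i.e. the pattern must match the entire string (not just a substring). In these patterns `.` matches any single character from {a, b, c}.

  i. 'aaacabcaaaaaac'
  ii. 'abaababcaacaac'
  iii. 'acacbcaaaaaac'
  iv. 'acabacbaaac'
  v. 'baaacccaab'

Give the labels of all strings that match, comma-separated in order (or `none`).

i, iv

i → match
ii → no match
iii → no match
iv → match
v → no match — must start with 'a'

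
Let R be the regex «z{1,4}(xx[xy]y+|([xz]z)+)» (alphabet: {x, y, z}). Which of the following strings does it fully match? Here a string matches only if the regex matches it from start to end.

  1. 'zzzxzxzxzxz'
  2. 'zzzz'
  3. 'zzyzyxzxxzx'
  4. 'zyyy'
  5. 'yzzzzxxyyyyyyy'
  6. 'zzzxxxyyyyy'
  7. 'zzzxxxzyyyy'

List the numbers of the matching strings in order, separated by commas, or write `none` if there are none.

1, 2, 6

1 → match
2 → match
3 → no match
4 → no match
5 → no match — must start with 'z'
6 → match
7 → no match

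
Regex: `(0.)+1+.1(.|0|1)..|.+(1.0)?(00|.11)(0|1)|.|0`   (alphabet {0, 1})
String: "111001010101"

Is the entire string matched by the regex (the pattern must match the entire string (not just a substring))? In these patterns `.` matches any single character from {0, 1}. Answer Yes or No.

No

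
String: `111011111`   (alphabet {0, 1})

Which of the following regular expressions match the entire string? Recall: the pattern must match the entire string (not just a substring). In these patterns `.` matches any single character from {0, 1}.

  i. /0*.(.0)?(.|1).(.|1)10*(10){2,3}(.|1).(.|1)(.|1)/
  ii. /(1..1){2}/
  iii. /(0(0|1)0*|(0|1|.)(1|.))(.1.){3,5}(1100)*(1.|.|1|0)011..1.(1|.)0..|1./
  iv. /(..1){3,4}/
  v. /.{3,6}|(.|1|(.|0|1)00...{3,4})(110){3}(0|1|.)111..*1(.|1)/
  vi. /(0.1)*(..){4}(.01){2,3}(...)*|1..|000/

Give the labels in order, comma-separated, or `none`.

i → no match
ii → no match
iii → no match
iv → match
v → no match
vi → no match

iv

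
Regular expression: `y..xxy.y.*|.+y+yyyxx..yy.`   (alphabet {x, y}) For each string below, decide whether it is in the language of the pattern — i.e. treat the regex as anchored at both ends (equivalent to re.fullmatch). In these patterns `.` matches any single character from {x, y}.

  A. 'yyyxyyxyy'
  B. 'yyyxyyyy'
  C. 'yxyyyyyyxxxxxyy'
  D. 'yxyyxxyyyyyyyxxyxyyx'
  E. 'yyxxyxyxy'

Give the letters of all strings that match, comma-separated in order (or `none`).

A. 'yyyxyyxyy' → no match
B. 'yyyxyyyy' → no match
C → no match
D → match
E. 'yyxxyxyxy' → no match

D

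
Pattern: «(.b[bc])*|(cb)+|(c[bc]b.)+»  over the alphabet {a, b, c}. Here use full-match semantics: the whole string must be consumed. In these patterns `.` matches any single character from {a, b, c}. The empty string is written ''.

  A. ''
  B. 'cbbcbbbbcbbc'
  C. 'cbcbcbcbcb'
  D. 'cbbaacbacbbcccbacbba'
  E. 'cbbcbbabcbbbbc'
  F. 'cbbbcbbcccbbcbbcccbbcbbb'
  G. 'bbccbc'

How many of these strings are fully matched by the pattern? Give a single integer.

A → match
B → match
C → match
D → no match
E → no match
F → match
G → match
Total matched: 5

5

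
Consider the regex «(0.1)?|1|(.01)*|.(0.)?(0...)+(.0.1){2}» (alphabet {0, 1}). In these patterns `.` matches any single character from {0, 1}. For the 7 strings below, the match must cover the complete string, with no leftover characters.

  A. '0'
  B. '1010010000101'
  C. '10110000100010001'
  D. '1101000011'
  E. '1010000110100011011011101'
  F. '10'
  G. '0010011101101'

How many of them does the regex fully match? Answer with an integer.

A → no match
B → no match
C → match
D → no match
E → no match
F → no match
G → no match
Total matched: 1

1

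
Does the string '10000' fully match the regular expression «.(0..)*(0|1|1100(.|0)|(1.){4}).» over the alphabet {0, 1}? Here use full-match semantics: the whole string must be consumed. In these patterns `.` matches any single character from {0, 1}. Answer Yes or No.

No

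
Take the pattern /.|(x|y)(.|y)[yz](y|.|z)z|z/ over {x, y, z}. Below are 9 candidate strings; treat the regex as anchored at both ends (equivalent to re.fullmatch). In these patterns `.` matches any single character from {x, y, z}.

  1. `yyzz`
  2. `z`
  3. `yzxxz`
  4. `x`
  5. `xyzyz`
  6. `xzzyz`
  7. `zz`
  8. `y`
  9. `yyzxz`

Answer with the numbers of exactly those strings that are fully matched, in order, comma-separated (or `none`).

2, 4, 5, 6, 8, 9

1 → no match
2 → match
3 → no match
4 → match
5 → match
6 → match
7 → no match
8 → match
9 → match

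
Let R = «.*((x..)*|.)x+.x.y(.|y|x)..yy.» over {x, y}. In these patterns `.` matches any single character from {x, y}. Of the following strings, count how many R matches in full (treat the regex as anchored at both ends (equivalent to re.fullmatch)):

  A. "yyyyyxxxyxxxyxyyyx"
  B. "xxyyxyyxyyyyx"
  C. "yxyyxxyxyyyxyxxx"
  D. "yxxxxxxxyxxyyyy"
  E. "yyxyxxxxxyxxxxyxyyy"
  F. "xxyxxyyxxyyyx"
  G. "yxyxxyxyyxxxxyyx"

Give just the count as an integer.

A → no match
B → no match
C → no match
D → match
E → no match
F → no match
G → no match
Total matched: 1

1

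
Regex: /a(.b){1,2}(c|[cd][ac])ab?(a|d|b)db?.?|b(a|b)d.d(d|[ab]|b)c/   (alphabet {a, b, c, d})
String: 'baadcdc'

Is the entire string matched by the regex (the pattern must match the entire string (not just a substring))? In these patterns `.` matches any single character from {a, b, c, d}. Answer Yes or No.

No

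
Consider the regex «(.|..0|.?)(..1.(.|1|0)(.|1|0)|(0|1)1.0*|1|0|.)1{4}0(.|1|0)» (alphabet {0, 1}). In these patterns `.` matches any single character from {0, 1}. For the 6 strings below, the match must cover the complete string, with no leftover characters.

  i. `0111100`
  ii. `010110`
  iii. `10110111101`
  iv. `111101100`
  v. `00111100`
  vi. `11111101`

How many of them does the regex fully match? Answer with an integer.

i → match
ii → no match
iii → match
iv → no match
v → match
vi → match
Total matched: 4

4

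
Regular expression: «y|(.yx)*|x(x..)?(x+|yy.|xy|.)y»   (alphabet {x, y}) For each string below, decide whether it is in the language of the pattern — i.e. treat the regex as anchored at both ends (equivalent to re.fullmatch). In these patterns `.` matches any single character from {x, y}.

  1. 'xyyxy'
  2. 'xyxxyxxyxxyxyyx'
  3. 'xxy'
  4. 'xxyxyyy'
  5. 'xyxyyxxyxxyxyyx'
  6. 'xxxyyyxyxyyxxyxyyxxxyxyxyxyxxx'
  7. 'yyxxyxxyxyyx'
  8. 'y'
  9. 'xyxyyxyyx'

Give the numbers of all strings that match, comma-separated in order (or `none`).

1, 2, 3, 5, 7, 8, 9

1 → match
2 → match
3 → match
4 → no match
5 → match
6 → no match
7 → match
8 → match
9 → match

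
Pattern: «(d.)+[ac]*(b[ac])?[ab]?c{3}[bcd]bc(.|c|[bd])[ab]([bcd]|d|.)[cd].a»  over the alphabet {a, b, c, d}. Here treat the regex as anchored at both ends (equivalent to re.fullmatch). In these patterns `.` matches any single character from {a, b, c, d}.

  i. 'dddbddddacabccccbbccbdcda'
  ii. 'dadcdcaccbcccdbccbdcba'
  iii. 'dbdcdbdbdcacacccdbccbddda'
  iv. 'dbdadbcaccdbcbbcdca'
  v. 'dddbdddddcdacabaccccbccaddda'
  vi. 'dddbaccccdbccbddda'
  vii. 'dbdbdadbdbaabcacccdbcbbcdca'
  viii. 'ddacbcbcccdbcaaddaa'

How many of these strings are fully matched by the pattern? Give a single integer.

7

i → match
ii → match
iii → match
iv → no match
v → match
vi → match
vii → match
viii → match
Total matched: 7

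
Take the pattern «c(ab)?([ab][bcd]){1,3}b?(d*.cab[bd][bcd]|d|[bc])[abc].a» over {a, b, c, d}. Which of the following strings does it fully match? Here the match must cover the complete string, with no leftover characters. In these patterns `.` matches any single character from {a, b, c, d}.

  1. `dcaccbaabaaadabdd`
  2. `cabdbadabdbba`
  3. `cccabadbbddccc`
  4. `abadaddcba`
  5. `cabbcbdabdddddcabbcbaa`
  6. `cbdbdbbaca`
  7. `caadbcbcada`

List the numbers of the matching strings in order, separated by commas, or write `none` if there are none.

1 → no match — must start with `c`
2 → no match
3 → no match — must end with `a`
4. `abadaddcba` → no match — must start with `c`
5 → match
6. `cbdbdbbaca` → match
7. `caadbcbcada` → no match

5, 6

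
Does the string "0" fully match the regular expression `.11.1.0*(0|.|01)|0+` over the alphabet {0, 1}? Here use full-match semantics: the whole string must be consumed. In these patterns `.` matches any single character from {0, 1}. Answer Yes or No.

Yes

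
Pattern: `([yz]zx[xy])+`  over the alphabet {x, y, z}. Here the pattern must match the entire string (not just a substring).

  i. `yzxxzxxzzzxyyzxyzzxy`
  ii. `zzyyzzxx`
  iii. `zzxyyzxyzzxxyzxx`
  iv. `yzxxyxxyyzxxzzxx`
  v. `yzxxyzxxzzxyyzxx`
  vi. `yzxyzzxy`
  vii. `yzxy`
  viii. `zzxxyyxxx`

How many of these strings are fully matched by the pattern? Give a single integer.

4

i → no match
ii → no match
iii → match
iv → no match
v → match
vi → match
vii → match
viii → no match
Total matched: 4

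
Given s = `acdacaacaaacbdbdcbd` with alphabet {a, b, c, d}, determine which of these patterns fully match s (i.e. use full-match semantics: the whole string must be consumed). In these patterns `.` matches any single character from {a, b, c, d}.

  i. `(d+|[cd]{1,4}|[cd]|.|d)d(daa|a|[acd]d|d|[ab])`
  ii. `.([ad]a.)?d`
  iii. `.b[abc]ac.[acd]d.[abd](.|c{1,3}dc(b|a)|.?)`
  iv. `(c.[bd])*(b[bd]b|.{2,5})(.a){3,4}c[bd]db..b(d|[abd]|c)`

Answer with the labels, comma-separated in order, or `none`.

i → no match
ii → no match
iii → no match
iv → match

iv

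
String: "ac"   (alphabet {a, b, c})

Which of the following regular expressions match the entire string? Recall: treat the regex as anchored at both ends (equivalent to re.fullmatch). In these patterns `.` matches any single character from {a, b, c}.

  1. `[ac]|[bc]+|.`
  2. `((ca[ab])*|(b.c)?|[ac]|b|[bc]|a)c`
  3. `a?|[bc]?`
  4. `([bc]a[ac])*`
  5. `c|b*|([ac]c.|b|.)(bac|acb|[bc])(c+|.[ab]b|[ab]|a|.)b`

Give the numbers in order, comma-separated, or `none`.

2

1 → no match
2 → match
3 → no match
4 → no match
5 → no match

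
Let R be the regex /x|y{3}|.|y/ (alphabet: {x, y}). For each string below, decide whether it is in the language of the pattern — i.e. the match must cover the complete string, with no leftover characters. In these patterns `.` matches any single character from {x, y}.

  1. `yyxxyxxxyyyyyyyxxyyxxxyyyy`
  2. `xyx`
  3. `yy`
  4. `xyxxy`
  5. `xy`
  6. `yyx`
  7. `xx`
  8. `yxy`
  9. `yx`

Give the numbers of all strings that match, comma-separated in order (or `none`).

none

1 → no match
2 → no match
3 → no match
4 → no match
5 → no match
6 → no match
7 → no match
8 → no match
9 → no match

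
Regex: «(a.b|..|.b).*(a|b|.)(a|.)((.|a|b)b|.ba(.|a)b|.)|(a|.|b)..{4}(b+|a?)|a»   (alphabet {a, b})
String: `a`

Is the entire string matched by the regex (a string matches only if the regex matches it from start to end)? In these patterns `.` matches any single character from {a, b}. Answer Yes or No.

Yes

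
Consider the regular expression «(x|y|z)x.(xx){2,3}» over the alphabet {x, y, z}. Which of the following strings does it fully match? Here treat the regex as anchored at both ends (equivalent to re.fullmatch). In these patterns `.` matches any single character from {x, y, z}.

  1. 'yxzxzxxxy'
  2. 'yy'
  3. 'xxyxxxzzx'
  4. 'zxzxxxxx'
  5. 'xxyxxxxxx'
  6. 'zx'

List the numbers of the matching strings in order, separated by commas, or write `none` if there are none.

1. 'yxzxzxxxy' → no match — must end with 'xx'
2. 'yy' → no match — must end with 'xx'
3. 'xxyxxxzzx' → no match — must end with 'xx'
4. 'zxzxxxxx' → no match
5. 'xxyxxxxxx' → match
6. 'zx' → no match — must end with 'xx'

5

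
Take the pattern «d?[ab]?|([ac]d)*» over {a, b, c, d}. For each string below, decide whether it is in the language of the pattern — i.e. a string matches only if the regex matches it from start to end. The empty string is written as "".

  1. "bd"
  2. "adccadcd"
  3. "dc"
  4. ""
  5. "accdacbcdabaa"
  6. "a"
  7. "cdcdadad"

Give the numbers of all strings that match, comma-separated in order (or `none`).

4, 6, 7

1 → no match
2 → no match
3 → no match
4 → match
5 → no match
6 → match
7 → match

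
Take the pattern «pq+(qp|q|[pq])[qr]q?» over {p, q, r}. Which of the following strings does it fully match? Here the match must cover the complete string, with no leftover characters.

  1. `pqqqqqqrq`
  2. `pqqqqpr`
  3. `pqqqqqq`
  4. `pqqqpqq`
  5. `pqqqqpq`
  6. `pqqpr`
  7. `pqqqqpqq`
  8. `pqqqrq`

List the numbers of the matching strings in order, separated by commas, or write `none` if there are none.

1, 2, 3, 4, 5, 6, 7, 8

1. `pqqqqqqrq` → match
2. `pqqqqpr` → match
3. `pqqqqqq` → match
4. `pqqqpqq` → match
5. `pqqqqpq` → match
6. `pqqpr` → match
7. `pqqqqpqq` → match
8. `pqqqrq` → match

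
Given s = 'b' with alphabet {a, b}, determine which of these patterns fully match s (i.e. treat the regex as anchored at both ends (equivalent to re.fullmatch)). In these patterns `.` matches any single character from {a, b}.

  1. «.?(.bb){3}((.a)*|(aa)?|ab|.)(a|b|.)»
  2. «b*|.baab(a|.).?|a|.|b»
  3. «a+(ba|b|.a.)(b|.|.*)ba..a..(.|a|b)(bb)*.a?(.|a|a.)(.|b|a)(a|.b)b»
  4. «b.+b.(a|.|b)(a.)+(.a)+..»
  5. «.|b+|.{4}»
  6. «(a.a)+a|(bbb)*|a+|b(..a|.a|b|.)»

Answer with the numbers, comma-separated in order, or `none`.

1 → no match
2 → match
3 → no match — must start with 'a'
4 → no match
5 → match
6 → no match

2, 5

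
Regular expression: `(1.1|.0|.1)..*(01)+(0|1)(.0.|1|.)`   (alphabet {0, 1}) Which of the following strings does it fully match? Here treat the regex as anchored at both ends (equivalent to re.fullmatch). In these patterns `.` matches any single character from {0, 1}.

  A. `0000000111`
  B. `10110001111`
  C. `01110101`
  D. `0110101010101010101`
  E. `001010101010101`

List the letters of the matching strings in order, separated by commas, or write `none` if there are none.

A, C, D, E

A → match
B → no match
C → match
D → match
E → match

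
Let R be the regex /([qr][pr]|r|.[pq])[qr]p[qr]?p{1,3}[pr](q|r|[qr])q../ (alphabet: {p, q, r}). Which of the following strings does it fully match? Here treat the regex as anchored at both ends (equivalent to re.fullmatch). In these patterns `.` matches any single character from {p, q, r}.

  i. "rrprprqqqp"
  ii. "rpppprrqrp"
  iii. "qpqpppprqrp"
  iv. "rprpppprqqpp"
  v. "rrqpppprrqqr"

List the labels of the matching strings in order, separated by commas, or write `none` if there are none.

i, iii, iv, v

i → match
ii → no match
iii → match
iv → match
v → match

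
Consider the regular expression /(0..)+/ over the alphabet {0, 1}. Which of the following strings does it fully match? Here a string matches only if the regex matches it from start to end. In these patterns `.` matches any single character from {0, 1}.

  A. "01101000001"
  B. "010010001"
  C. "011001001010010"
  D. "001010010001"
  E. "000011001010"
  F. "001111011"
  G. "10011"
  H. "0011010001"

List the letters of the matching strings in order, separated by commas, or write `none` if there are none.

B, C, D, E

A → no match
B → match
C → match
D → match
E → match
F → no match
G → no match — must start with "0"
H → no match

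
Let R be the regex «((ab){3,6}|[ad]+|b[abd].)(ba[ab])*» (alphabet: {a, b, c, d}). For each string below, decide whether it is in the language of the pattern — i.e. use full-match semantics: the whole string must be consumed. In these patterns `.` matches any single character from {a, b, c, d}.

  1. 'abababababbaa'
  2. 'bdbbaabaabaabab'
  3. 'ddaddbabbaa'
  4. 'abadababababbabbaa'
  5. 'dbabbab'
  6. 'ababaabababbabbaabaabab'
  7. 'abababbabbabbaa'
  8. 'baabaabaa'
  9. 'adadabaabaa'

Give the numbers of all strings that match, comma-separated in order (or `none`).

1 → match
2 → match
3. 'ddaddbabbaa' → match
4 → no match
5. 'dbabbab' → match
6 → no match
7 → match
8. 'baabaabaa' → match
9. 'adadabaabaa' → match

1, 2, 3, 5, 7, 8, 9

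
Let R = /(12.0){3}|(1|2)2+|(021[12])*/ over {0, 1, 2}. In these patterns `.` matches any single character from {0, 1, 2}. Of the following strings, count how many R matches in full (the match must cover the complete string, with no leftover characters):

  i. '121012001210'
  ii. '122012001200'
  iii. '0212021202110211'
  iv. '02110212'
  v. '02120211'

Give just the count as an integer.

5

i → match
ii → match
iii → match
iv → match
v → match
Total matched: 5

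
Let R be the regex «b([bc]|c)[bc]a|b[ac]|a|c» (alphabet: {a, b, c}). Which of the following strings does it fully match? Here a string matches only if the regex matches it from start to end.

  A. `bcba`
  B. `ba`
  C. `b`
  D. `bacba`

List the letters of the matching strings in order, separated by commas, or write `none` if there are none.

A → match
B → match
C → no match
D → no match

A, B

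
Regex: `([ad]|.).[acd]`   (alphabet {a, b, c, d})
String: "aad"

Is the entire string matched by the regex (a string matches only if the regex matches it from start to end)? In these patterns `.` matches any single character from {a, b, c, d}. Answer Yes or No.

Yes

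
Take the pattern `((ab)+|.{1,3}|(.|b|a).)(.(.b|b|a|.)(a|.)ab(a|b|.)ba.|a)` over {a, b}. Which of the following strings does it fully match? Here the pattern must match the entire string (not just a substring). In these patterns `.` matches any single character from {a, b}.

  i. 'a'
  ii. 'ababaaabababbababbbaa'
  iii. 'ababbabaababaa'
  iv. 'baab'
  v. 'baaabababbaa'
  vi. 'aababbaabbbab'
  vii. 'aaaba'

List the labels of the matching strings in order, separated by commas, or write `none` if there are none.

iii, vi

i. 'a' → no match
ii → no match
iii → match
iv. 'baab' → no match
v. 'baaabababbaa' → no match
vi → match
vii. 'aaaba' → no match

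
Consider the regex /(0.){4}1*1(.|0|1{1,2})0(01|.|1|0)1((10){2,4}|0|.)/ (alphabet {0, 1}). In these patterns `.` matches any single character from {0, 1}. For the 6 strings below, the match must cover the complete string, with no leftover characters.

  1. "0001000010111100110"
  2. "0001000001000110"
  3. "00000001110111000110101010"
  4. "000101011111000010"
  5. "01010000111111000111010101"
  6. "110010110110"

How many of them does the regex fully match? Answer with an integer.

1 → no match
2 → no match
3 → no match
4 → no match
5 → no match
6 → no match — must start with "0"
Total matched: 0

0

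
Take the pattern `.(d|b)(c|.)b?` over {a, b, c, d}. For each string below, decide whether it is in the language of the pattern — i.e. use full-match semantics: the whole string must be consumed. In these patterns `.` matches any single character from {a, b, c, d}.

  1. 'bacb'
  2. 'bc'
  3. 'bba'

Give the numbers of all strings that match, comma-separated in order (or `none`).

1. 'bacb' → no match
2. 'bc' → no match
3. 'bba' → match

3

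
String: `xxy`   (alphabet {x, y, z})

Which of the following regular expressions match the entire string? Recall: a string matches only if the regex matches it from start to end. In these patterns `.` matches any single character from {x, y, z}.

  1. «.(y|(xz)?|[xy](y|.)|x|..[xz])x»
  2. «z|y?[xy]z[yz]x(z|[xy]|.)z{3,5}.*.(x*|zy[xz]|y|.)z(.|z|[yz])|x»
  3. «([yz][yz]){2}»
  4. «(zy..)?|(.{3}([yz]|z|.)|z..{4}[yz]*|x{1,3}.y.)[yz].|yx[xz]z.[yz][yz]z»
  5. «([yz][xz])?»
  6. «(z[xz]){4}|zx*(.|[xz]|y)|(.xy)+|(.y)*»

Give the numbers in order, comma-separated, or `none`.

1 → no match — must end with `x`
2 → no match
3 → no match
4 → no match
5 → no match
6 → match

6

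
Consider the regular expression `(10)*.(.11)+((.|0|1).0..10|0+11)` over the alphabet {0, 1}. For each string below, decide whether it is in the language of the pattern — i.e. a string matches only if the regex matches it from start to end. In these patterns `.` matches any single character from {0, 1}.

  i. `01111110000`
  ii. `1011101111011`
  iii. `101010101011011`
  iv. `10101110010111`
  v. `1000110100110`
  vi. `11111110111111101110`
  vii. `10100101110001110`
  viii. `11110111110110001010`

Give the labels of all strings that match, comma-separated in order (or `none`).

iii, v, vi, viii

i. `01111110000` → no match
ii → no match
iii → match
iv → no match
v → match
vi → match
vii → no match
viii → match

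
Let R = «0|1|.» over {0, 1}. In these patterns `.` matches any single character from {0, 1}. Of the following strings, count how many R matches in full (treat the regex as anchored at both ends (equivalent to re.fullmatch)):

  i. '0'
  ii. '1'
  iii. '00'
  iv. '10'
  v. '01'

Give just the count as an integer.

2

i. '0' → match
ii. '1' → match
iii. '00' → no match
iv. '10' → no match
v. '01' → no match
Total matched: 2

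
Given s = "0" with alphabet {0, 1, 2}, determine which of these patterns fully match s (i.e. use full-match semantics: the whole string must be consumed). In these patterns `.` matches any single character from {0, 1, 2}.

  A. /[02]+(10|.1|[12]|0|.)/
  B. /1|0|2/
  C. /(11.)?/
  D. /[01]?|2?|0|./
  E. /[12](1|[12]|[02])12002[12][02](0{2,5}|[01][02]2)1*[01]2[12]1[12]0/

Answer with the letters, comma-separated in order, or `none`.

A → no match
B → match
C → no match
D → match
E → no match

B, D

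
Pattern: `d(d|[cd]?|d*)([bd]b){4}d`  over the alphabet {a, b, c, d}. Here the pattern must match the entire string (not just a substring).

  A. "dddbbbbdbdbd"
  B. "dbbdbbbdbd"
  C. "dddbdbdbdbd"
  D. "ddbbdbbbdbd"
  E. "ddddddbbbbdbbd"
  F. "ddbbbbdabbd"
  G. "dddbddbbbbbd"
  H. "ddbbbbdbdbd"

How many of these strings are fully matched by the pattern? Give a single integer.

A → match
B → match
C → match
D → match
E → no match
F → no match
G → no match
H → match
Total matched: 5

5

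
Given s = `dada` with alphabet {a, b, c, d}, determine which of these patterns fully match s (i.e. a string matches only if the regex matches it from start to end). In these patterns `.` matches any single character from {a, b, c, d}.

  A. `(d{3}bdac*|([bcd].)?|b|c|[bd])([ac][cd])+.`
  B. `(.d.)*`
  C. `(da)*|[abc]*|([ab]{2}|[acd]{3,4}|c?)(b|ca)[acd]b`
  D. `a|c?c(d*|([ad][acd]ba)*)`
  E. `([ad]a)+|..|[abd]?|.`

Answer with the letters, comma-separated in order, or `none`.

A → match
B → no match
C → match
D → no match
E → match

A, C, E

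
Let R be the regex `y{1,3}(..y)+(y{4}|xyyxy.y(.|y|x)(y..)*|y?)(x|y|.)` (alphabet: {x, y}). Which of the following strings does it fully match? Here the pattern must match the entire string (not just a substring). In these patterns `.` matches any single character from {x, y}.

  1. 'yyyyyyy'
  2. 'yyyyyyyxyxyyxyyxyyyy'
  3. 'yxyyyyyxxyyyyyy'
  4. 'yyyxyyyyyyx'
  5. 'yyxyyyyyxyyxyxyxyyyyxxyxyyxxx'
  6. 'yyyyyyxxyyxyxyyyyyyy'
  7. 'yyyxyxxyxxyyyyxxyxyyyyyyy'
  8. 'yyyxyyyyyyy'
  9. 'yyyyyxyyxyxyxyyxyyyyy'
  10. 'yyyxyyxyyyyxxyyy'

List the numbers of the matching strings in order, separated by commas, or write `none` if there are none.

1 → match
2 → match
3 → match
4 → match
5 → match
6 → match
7 → match
8 → match
9 → no match
10 → match

1, 2, 3, 4, 5, 6, 7, 8, 10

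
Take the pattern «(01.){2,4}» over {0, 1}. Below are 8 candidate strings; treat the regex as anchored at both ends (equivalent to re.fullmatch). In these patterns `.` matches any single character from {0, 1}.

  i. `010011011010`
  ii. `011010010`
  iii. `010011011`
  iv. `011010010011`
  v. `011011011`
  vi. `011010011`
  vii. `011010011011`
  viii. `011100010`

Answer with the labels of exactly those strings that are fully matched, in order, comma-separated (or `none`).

i, ii, iii, iv, v, vi, vii

i → match
ii → match
iii → match
iv → match
v → match
vi → match
vii → match
viii → no match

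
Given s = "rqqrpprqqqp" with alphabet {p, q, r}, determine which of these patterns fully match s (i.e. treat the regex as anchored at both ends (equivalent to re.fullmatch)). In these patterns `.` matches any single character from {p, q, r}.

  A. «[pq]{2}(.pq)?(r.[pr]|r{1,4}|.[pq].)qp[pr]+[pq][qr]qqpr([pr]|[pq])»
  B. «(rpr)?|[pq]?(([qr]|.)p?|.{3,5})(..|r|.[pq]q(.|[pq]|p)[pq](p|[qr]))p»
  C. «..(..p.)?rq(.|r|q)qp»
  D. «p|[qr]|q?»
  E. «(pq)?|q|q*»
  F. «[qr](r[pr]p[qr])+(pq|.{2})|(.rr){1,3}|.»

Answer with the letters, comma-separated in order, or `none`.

A → no match
B → no match
C → match
D → no match
E → no match
F → no match

C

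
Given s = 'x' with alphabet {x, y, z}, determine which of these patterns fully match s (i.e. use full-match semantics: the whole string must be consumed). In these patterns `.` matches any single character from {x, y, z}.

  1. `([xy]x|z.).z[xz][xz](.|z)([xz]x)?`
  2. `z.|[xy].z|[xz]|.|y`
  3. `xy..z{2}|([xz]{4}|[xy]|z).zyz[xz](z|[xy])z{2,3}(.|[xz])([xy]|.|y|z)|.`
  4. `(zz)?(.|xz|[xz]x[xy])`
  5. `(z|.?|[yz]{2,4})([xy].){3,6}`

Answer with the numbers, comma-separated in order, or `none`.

1 → no match
2 → match
3 → match
4 → match
5 → no match

2, 3, 4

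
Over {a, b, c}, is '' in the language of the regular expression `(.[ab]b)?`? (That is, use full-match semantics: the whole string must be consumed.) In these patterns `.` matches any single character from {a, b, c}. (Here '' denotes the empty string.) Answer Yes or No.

Yes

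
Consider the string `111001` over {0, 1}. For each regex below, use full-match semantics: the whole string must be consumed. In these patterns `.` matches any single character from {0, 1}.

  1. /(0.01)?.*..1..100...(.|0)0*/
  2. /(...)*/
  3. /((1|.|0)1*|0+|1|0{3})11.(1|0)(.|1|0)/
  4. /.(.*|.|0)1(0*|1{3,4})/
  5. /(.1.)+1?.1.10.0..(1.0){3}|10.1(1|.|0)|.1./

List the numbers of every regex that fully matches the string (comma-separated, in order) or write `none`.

2, 3, 4

1 → no match
2 → match
3 → match
4 → match
5 → no match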